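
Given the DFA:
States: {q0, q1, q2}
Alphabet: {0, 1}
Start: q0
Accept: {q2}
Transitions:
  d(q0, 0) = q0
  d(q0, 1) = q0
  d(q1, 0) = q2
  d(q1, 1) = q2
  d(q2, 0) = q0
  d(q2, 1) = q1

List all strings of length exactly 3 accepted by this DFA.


All strings of length 3: 8 total
Accepted: 0

None


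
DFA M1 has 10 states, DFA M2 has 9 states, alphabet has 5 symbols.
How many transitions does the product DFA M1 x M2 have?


Product DFA has 10 * 9 = 90 states.
Each has 5 transitions: 90 * 5 = 450

450


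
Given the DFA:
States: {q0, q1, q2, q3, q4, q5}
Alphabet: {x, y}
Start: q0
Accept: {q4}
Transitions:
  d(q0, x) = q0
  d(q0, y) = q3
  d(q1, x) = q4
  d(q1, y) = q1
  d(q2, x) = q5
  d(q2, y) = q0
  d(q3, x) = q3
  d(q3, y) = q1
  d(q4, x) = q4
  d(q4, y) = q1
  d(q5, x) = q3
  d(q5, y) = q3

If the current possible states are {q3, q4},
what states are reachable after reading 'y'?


Apply transition on 'y' from each current state:
  d(q3, y) = q1
  d(q4, y) = q1

{q1}


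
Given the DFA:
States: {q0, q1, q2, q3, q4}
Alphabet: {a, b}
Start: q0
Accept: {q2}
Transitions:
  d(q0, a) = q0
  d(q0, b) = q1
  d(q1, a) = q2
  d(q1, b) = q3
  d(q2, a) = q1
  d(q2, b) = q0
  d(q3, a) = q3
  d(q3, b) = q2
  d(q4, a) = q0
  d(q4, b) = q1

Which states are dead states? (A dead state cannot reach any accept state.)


Forward reachability from each state:
  q0 -> reaches accept state q2 (live)
  q1 -> reaches accept state q2 (live)
  q2 -> reaches accept state q2 (live)
  q3 -> reaches accept state q2 (live)
  q4 -> reaches accept state q2 (live)

None (all states can reach an accept state)


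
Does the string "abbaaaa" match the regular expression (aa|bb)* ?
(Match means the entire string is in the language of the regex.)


|string| = 7; first = 'a'; last = 'a'

No, "abbaaaa" does not match (aa|bb)*


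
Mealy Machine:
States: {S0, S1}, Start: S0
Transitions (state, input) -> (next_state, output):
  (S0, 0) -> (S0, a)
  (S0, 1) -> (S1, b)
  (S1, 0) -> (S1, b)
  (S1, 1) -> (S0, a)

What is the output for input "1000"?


Step-by-step:
  (S0, 1) -> (S1, b)
  (S1, 0) -> (S1, b)
  (S1, 0) -> (S1, b)
  (S1, 0) -> (S1, b)

"bbbb"


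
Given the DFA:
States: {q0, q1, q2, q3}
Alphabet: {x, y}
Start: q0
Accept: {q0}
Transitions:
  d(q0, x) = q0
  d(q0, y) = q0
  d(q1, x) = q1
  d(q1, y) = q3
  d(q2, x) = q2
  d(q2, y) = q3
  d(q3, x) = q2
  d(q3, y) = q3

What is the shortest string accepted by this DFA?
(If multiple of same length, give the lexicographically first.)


BFS by string length (lex-first path to each state shown):
  len 0: q0<-""
Found accept state at length 0.

"" (empty string)


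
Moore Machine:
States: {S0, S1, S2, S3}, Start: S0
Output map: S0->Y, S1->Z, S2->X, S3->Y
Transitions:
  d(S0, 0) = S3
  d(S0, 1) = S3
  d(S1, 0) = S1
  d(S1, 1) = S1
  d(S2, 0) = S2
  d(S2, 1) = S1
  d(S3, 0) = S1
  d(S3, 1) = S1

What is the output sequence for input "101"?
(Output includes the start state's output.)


Start: S0 (output Y)
  --1--> S3 (output Y)
  --0--> S1 (output Z)
  --1--> S1 (output Z)

"YYZZ"


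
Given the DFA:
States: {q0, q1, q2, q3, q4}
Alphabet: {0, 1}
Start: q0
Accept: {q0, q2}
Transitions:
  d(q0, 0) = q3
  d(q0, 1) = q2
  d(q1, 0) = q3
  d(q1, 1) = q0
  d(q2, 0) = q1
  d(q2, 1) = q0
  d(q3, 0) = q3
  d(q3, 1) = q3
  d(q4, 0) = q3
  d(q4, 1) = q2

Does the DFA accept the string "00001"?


Trace: q0 -> q3 -> q3 -> q3 -> q3 -> q3
Final state: q3
Accept states: {q0, q2}

No, rejected (final state q3 is not an accept state)


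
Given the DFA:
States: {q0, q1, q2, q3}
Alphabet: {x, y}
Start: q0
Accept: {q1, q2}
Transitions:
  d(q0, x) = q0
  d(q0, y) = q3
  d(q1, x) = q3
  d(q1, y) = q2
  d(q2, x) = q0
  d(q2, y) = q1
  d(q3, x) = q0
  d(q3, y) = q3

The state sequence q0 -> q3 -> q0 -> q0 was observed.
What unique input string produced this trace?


Trace back each transition to find the symbol:
  q0 --[y]--> q3
  q3 --[x]--> q0
  q0 --[x]--> q0

"yxx"


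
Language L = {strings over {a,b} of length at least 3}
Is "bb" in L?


length = 2

No, "bb" is not in L


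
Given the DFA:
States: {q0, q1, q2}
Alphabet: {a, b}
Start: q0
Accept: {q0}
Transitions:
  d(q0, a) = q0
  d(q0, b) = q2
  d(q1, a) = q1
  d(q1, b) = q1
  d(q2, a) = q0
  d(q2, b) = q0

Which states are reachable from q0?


BFS from q0:
  layer 0: {q0}
  layer 1: {q2}

{q0, q2}


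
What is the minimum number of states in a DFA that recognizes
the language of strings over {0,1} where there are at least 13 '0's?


States: count = 0, 1, ..., 12, and a final '>= 13' state.
Total: 13 + 1 = 14. Accept = '>= 13' state.

14


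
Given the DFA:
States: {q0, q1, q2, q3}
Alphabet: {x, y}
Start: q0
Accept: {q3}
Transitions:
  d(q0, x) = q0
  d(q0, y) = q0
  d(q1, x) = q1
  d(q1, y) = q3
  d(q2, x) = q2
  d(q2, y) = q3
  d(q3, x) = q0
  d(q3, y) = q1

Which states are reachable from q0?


BFS from q0:
  layer 0: {q0}

{q0}


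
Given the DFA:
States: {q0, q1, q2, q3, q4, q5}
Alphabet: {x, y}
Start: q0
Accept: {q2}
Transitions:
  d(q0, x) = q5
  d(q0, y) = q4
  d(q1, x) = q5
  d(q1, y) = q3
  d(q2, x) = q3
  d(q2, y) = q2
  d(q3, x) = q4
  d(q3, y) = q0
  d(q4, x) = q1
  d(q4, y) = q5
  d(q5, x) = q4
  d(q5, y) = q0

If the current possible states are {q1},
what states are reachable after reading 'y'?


Apply transition on 'y' from each current state:
  d(q1, y) = q3

{q3}


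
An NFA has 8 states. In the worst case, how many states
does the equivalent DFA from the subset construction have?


Subset construction: one DFA state per subset of NFA states.
2^8 = 256

256


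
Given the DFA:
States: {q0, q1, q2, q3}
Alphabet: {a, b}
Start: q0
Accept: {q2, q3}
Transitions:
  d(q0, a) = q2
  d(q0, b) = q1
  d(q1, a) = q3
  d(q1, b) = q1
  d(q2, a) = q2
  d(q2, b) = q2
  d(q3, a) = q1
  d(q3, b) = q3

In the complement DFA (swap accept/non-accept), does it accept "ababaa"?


Trace: q0 -> q2 -> q2 -> q2 -> q2 -> q2 -> q2
Final: q2
Original accept: {q2, q3}
Complement: q2 is in original accept

No, complement rejects (original accepts)


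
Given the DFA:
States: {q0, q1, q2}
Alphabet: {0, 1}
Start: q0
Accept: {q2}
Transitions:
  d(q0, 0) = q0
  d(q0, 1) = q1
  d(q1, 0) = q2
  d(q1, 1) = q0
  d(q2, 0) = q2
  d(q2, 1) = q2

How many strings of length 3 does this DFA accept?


Enumerating all length-3 strings:
  "000" -> q0 [reject]
  "001" -> q1 [reject]
  "010" -> q2 [accept]
  "011" -> q0 [reject]
  "100" -> q2 [accept]
  "101" -> q2 [accept]
  "110" -> q0 [reject]
  "111" -> q1 [reject]

3 out of 8


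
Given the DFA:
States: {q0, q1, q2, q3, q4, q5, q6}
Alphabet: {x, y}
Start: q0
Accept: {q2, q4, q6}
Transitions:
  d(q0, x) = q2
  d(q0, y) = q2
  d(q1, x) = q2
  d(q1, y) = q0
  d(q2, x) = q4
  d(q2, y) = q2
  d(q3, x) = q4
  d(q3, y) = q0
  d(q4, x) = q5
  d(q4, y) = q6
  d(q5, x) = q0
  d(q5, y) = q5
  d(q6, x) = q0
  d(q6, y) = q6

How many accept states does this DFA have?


Accept states listed: {q2, q4, q6}
Counting: q2(1) q4(2) q6(3)

3


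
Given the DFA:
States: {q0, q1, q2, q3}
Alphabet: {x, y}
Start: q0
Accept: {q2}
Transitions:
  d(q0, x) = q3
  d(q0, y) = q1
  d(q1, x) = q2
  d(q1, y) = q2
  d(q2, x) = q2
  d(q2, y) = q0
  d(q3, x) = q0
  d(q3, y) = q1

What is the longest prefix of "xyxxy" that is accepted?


Run the DFA, marking each prefix where the state is accepting:
  "" -> q0 [reject]
  "x" -> q3 [reject]
  "xy" -> q1 [reject]
  "xyx" -> q2 [accept]
  "xyxx" -> q2 [accept]
  "xyxxy" -> q0 [reject]

"xyxx"


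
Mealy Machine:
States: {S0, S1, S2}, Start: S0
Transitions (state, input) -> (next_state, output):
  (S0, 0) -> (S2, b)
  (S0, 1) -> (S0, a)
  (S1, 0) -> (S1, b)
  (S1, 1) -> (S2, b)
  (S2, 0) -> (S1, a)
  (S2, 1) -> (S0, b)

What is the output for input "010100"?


Step-by-step:
  (S0, 0) -> (S2, b)
  (S2, 1) -> (S0, b)
  (S0, 0) -> (S2, b)
  (S2, 1) -> (S0, b)
  (S0, 0) -> (S2, b)
  (S2, 0) -> (S1, a)

"bbbbba"


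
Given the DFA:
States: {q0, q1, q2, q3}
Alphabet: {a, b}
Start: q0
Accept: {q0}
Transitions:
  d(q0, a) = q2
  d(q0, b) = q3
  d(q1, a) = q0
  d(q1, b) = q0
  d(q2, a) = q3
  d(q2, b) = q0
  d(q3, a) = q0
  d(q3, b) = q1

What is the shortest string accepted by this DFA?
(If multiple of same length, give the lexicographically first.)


BFS by string length (lex-first path to each state shown):
  len 0: q0<-""
Found accept state at length 0.

"" (empty string)


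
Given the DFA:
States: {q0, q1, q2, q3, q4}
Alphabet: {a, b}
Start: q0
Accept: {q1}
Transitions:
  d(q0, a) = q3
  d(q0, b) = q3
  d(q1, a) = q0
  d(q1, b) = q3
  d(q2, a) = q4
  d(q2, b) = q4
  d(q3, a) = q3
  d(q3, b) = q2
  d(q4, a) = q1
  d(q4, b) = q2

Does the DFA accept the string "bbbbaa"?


Trace: q0 -> q3 -> q2 -> q4 -> q2 -> q4 -> q1
Final state: q1
Accept states: {q1}

Yes, accepted (final state q1 is an accept state)


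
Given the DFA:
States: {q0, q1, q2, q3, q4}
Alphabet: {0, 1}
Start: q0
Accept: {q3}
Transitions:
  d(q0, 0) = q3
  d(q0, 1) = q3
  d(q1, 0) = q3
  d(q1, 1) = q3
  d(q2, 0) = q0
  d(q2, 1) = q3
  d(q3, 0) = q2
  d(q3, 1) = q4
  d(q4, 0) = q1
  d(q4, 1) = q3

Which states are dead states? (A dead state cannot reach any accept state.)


Forward reachability from each state:
  q0 -> reaches accept state q3 (live)
  q1 -> reaches accept state q3 (live)
  q2 -> reaches accept state q3 (live)
  q3 -> reaches accept state q3 (live)
  q4 -> reaches accept state q3 (live)

None (all states can reach an accept state)


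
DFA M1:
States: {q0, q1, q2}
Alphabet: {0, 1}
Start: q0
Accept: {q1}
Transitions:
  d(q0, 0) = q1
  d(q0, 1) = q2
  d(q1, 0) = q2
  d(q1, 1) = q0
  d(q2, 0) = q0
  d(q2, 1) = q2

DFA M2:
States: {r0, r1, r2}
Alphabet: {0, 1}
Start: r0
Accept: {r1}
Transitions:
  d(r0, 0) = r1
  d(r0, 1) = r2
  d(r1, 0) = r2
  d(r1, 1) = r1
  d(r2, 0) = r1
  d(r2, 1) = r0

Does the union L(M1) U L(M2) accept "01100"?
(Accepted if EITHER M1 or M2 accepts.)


M1: final=q1 accepted=True
M2: final=r1 accepted=True

Yes, union accepts


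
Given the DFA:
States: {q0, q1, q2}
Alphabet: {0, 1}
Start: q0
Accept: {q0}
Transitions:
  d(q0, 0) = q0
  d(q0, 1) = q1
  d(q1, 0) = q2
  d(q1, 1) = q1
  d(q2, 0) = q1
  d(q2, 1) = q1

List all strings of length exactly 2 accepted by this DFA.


All strings of length 2: 4 total
Accepted: 1

"00"


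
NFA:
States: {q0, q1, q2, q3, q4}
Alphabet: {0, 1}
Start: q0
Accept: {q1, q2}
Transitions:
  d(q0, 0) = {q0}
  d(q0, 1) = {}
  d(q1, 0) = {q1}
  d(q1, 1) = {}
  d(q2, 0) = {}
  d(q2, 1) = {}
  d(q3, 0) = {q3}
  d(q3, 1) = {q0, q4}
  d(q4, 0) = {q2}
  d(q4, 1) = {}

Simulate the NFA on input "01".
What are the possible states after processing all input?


Start: {q0}
  --0--> {q0}
  --1--> {}

{} (empty set, no valid transitions)


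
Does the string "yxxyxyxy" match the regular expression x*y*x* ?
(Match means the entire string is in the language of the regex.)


|string| = 8; first = 'y'; last = 'y'

No, "yxxyxyxy" does not match x*y*x*


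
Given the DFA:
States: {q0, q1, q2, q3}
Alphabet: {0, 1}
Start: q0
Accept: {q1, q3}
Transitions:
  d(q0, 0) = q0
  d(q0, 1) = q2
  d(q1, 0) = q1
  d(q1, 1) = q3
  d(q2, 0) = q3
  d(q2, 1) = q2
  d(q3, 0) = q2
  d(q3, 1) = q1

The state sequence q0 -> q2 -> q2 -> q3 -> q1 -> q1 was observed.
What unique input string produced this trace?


Trace back each transition to find the symbol:
  q0 --[1]--> q2
  q2 --[1]--> q2
  q2 --[0]--> q3
  q3 --[1]--> q1
  q1 --[0]--> q1

"11010"


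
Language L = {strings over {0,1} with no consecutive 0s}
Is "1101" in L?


'00' does not occur

Yes, "1101" is in L


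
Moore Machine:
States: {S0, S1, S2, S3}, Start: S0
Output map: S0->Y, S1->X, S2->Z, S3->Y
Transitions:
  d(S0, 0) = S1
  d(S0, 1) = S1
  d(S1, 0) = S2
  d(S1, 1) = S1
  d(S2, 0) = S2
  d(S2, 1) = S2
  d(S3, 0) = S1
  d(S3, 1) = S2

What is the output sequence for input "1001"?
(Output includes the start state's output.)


Start: S0 (output Y)
  --1--> S1 (output X)
  --0--> S2 (output Z)
  --0--> S2 (output Z)
  --1--> S2 (output Z)

"YXZZZ"


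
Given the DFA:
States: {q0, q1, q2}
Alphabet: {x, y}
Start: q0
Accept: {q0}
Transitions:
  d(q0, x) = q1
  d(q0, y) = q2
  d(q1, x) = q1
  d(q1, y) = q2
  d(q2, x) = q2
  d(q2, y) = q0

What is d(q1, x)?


Looking up transition d(q1, x)

q1


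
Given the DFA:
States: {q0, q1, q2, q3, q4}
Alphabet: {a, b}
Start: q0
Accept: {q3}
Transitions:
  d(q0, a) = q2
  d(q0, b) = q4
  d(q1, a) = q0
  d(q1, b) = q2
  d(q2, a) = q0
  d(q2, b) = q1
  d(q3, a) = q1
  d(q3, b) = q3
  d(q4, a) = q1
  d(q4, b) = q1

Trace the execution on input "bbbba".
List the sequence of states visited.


Input: bbbba
d(q0, b) = q4
d(q4, b) = q1
d(q1, b) = q2
d(q2, b) = q1
d(q1, a) = q0


q0 -> q4 -> q1 -> q2 -> q1 -> q0


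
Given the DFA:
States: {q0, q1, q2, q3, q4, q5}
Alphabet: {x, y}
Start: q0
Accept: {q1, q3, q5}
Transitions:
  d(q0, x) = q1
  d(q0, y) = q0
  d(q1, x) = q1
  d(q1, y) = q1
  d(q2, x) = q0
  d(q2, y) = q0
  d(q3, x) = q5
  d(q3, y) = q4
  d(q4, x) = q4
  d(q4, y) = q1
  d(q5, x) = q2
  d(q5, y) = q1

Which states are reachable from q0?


BFS from q0:
  layer 0: {q0}
  layer 1: {q1}

{q0, q1}


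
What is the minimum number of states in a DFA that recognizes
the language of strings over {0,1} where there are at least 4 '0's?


States: count = 0, 1, ..., 3, and a final '>= 4' state.
Total: 4 + 1 = 5. Accept = '>= 4' state.

5


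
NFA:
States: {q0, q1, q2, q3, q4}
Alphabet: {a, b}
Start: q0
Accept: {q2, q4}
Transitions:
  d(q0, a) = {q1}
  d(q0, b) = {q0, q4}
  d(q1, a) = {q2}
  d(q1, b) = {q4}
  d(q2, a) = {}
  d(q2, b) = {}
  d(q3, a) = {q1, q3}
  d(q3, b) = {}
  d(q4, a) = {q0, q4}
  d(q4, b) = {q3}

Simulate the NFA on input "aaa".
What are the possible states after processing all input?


Start: {q0}
  --a--> {q1}
  --a--> {q2}
  --a--> {}

{} (empty set, no valid transitions)


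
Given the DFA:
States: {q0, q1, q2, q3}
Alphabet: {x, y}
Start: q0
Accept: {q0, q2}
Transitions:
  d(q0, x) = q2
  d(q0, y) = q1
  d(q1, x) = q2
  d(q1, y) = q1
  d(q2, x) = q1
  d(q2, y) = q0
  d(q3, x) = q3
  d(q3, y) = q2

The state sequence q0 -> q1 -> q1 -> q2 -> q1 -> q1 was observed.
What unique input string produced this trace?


Trace back each transition to find the symbol:
  q0 --[y]--> q1
  q1 --[y]--> q1
  q1 --[x]--> q2
  q2 --[x]--> q1
  q1 --[y]--> q1

"yyxxy"


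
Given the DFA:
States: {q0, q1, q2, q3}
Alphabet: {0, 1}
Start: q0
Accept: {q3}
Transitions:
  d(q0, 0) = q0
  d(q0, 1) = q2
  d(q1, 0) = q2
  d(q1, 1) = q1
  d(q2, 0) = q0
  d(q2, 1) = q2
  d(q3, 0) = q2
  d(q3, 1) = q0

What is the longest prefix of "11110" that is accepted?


Run the DFA, marking each prefix where the state is accepting:
  "" -> q0 [reject]
  "1" -> q2 [reject]
  "11" -> q2 [reject]
  "111" -> q2 [reject]
  "1111" -> q2 [reject]
  "11110" -> q0 [reject]

No prefix is accepted


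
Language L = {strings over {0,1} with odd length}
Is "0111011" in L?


length = 7; 7 mod 2 = 1

Yes, "0111011" is in L


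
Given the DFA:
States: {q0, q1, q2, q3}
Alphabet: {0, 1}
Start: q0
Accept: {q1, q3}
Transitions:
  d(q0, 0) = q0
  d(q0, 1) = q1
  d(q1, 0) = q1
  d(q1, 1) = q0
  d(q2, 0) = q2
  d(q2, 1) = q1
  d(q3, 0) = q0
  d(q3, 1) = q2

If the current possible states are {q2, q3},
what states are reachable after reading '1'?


Apply transition on '1' from each current state:
  d(q2, 1) = q1
  d(q3, 1) = q2

{q1, q2}


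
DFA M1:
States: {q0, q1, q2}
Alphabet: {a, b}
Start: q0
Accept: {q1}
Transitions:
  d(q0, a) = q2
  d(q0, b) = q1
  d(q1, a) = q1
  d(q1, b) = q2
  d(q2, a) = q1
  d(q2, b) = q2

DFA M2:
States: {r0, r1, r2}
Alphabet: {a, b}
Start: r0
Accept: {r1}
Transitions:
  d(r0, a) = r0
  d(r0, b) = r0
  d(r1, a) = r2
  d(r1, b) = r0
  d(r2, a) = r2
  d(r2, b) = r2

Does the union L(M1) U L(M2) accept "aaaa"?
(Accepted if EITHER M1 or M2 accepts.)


M1: final=q1 accepted=True
M2: final=r0 accepted=False

Yes, union accepts


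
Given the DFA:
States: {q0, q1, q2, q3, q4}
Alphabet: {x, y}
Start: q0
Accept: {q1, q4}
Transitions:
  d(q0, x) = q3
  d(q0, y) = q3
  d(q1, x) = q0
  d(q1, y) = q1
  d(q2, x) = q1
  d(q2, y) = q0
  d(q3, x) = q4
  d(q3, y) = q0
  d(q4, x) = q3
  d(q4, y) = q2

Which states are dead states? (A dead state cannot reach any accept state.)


Forward reachability from each state:
  q0 -> reaches accept state q1 (live)
  q1 -> reaches accept state q1 (live)
  q2 -> reaches accept state q1 (live)
  q3 -> reaches accept state q1 (live)
  q4 -> reaches accept state q1 (live)

None (all states can reach an accept state)


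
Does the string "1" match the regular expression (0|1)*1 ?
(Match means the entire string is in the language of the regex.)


|string| = 1; first = '1'; last = '1'

Yes, "1" matches (0|1)*1


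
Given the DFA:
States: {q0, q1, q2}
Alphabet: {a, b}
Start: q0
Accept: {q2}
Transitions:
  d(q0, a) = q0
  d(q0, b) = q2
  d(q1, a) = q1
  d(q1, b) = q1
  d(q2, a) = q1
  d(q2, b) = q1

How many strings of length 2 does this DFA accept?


Enumerating all length-2 strings:
  "aa" -> q0 [reject]
  "ab" -> q2 [accept]
  "ba" -> q1 [reject]
  "bb" -> q1 [reject]

1 out of 4


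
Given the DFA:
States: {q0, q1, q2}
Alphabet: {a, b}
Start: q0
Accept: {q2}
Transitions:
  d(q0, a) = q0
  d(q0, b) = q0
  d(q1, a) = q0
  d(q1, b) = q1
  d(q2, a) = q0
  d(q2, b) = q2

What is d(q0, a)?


Looking up transition d(q0, a)

q0


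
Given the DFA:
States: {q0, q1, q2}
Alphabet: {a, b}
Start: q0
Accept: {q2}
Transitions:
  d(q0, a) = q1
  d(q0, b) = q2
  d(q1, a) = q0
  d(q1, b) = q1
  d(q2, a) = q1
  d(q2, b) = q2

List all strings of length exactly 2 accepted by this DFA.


All strings of length 2: 4 total
Accepted: 1

"bb"


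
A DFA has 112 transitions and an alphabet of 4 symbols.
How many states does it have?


Each state has exactly one transition per symbol.
states = transitions / |alphabet| = 112 / 4 = 28

28


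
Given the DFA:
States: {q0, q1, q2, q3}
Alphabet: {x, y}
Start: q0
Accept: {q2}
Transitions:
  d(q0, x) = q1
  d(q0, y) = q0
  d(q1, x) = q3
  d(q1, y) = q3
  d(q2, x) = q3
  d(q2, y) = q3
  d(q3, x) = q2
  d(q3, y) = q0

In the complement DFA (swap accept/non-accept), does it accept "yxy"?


Trace: q0 -> q0 -> q1 -> q3
Final: q3
Original accept: {q2}
Complement: q3 is not in original accept

Yes, complement accepts (original rejects)


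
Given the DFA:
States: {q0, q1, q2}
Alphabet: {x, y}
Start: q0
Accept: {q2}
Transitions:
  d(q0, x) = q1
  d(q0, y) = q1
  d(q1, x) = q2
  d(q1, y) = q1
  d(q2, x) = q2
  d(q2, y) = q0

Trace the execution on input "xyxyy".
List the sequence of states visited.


Input: xyxyy
d(q0, x) = q1
d(q1, y) = q1
d(q1, x) = q2
d(q2, y) = q0
d(q0, y) = q1


q0 -> q1 -> q1 -> q2 -> q0 -> q1


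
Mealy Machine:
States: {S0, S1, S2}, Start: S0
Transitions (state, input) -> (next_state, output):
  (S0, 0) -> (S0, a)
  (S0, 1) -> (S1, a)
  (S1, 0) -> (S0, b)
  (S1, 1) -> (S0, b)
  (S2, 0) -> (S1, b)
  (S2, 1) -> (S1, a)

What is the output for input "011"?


Step-by-step:
  (S0, 0) -> (S0, a)
  (S0, 1) -> (S1, a)
  (S1, 1) -> (S0, b)

"aab"


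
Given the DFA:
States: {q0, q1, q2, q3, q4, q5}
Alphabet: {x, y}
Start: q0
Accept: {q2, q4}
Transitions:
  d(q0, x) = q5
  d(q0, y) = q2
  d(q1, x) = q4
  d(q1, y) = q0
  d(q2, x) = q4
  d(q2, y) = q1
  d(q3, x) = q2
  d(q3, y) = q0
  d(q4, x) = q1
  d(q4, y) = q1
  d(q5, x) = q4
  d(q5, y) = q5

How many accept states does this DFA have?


Accept states listed: {q2, q4}
Counting: q2(1) q4(2)

2


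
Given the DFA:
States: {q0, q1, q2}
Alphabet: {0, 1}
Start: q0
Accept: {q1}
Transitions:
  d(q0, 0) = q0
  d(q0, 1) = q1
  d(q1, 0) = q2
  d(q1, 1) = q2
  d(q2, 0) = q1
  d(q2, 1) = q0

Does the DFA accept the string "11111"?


Trace: q0 -> q1 -> q2 -> q0 -> q1 -> q2
Final state: q2
Accept states: {q1}

No, rejected (final state q2 is not an accept state)


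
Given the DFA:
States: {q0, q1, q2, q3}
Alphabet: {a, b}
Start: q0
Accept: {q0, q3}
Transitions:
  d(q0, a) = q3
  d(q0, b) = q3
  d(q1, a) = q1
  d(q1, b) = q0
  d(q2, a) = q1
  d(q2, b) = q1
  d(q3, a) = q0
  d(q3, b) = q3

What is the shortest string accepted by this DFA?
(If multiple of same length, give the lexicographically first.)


BFS by string length (lex-first path to each state shown):
  len 0: q0<-""
Found accept state at length 0.

"" (empty string)


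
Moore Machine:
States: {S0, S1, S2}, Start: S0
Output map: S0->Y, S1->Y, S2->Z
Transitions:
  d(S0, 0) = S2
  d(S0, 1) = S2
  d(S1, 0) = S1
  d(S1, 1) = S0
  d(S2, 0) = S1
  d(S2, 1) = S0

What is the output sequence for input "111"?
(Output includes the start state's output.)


Start: S0 (output Y)
  --1--> S2 (output Z)
  --1--> S0 (output Y)
  --1--> S2 (output Z)

"YZYZ"


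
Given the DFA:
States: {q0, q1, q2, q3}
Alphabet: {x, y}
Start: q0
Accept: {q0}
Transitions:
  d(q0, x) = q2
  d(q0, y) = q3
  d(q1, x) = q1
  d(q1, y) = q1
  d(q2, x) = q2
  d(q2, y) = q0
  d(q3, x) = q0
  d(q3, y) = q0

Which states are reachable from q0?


BFS from q0:
  layer 0: {q0}
  layer 1: {q2, q3}

{q0, q2, q3}


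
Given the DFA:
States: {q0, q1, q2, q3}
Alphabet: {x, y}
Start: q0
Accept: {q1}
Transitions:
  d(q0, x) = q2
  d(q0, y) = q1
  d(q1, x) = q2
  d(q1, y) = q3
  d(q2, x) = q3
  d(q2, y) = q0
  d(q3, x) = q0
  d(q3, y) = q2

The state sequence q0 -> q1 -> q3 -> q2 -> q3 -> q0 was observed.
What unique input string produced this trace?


Trace back each transition to find the symbol:
  q0 --[y]--> q1
  q1 --[y]--> q3
  q3 --[y]--> q2
  q2 --[x]--> q3
  q3 --[x]--> q0

"yyyxx"


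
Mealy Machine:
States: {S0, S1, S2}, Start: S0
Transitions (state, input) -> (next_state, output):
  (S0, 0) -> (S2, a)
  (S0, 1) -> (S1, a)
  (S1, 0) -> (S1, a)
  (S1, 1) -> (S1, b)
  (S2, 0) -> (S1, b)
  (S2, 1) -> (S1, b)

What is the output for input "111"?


Step-by-step:
  (S0, 1) -> (S1, a)
  (S1, 1) -> (S1, b)
  (S1, 1) -> (S1, b)

"abb"


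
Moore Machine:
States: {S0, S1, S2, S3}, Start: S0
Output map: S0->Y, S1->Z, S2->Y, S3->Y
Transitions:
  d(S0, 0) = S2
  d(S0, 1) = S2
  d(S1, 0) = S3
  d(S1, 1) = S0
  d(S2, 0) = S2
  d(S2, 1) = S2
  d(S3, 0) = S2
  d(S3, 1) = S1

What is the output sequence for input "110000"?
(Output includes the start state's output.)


Start: S0 (output Y)
  --1--> S2 (output Y)
  --1--> S2 (output Y)
  --0--> S2 (output Y)
  --0--> S2 (output Y)
  --0--> S2 (output Y)
  --0--> S2 (output Y)

"YYYYYYY"


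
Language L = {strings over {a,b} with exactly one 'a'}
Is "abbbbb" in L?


count('a') = 1

Yes, "abbbbb" is in L


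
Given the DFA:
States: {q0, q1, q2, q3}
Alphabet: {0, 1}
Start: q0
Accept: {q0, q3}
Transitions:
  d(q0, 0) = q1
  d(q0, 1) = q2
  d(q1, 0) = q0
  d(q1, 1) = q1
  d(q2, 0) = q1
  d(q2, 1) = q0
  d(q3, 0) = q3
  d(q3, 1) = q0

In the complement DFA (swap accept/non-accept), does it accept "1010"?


Trace: q0 -> q2 -> q1 -> q1 -> q0
Final: q0
Original accept: {q0, q3}
Complement: q0 is in original accept

No, complement rejects (original accepts)


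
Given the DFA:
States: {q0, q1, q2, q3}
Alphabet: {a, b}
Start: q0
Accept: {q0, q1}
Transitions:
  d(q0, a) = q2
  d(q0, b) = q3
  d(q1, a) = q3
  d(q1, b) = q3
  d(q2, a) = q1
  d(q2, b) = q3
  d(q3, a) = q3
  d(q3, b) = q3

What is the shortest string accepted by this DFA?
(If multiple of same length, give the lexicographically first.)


BFS by string length (lex-first path to each state shown):
  len 0: q0<-""
Found accept state at length 0.

"" (empty string)


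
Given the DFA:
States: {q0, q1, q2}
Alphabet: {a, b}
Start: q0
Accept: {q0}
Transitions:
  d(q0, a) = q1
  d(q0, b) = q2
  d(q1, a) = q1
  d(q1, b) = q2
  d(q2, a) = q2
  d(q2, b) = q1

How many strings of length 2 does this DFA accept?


Enumerating all length-2 strings:
  "aa" -> q1 [reject]
  "ab" -> q2 [reject]
  "ba" -> q2 [reject]
  "bb" -> q1 [reject]

0 out of 4


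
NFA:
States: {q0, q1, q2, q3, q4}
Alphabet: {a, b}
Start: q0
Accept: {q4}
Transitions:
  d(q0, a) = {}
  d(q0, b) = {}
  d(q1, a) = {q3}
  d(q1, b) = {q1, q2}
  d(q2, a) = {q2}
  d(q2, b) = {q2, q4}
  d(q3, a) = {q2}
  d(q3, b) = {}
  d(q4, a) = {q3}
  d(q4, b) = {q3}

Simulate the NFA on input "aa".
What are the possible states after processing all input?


Start: {q0}
  --a--> {}
  --a--> {}

{} (empty set, no valid transitions)


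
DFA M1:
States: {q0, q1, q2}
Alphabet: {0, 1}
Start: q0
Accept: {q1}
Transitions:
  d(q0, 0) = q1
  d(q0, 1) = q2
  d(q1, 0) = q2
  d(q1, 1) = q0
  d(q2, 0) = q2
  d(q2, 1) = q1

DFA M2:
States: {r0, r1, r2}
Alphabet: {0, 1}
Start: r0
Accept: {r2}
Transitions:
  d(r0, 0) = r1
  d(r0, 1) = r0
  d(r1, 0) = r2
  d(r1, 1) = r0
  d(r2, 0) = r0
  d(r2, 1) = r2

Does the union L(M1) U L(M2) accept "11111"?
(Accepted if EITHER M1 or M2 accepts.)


M1: final=q1 accepted=True
M2: final=r0 accepted=False

Yes, union accepts


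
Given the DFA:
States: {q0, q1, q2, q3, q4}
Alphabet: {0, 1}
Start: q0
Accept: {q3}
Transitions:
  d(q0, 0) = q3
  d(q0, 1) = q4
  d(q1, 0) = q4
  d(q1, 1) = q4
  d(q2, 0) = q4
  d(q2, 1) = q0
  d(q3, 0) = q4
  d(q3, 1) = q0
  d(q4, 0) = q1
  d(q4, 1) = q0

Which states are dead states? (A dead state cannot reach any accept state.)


Forward reachability from each state:
  q0 -> reaches accept state q3 (live)
  q1 -> reaches accept state q3 (live)
  q2 -> reaches accept state q3 (live)
  q3 -> reaches accept state q3 (live)
  q4 -> reaches accept state q3 (live)

None (all states can reach an accept state)


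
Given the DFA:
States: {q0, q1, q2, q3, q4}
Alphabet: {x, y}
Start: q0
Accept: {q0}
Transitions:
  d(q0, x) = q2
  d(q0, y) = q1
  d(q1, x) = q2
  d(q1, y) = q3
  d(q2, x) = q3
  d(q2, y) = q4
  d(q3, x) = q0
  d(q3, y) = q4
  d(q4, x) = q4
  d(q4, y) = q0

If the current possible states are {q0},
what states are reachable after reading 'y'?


Apply transition on 'y' from each current state:
  d(q0, y) = q1

{q1}


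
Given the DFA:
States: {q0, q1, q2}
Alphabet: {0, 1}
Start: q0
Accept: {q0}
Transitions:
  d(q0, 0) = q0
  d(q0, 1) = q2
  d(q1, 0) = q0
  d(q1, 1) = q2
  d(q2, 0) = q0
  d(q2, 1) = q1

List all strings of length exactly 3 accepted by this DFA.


All strings of length 3: 8 total
Accepted: 4

"000", "010", "100", "110"


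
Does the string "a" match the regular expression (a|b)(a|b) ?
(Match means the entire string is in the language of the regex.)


|string| = 1; first = 'a'; last = 'a'

No, "a" does not match (a|b)(a|b)


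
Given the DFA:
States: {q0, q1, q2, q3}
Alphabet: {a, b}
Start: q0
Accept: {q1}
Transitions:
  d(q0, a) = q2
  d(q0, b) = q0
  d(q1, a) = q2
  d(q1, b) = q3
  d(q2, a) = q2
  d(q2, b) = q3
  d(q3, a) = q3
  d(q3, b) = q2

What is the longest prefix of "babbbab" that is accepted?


Run the DFA, marking each prefix where the state is accepting:
  "" -> q0 [reject]
  "b" -> q0 [reject]
  "ba" -> q2 [reject]
  "bab" -> q3 [reject]
  "babb" -> q2 [reject]
  "babbb" -> q3 [reject]
  "babbba" -> q3 [reject]
  "babbbab" -> q2 [reject]

No prefix is accepted


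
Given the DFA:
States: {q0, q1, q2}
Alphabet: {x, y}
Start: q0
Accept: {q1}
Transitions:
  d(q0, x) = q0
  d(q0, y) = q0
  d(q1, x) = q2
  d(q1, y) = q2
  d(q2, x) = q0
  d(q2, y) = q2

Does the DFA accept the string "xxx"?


Trace: q0 -> q0 -> q0 -> q0
Final state: q0
Accept states: {q1}

No, rejected (final state q0 is not an accept state)


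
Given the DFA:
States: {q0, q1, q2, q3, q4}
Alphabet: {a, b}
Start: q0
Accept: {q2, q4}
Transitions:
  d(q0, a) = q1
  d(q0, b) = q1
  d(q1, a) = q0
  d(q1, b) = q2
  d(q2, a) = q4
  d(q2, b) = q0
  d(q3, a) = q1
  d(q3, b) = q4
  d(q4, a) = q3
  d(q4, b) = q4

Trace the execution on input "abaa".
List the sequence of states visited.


Input: abaa
d(q0, a) = q1
d(q1, b) = q2
d(q2, a) = q4
d(q4, a) = q3


q0 -> q1 -> q2 -> q4 -> q3


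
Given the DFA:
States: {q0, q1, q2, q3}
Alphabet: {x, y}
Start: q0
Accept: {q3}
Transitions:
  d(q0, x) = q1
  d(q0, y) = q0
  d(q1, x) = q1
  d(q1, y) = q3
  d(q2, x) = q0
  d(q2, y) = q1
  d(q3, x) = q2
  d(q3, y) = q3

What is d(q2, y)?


Looking up transition d(q2, y)

q1


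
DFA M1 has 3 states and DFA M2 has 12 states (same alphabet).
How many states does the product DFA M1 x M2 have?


Product construction pairs every M1 state with every M2 state.
3 * 12 = 36

36


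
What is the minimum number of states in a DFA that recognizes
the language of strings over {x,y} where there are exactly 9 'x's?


States: count = 0, 1, ..., 9 (that's 10 states), plus a dead state for count > 9.
Total: 10 + 1 = 11. Accept = count-9 state.

11


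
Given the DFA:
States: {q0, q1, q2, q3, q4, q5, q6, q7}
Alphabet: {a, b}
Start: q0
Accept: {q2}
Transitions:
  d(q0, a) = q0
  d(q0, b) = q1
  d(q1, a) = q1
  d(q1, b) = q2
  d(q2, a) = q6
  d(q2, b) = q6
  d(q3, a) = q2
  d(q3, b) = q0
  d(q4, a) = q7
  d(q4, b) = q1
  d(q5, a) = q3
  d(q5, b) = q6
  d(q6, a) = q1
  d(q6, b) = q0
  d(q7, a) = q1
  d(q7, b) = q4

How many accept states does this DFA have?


Accept states listed: {q2}
Counting: q2(1)

1


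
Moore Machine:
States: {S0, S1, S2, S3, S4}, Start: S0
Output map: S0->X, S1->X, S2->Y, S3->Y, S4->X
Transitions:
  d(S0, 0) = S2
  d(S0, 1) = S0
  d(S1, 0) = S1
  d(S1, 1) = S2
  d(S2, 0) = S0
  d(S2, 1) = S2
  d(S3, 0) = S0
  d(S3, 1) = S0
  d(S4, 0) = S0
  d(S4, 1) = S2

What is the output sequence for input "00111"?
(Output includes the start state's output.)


Start: S0 (output X)
  --0--> S2 (output Y)
  --0--> S0 (output X)
  --1--> S0 (output X)
  --1--> S0 (output X)
  --1--> S0 (output X)

"XYXXXX"


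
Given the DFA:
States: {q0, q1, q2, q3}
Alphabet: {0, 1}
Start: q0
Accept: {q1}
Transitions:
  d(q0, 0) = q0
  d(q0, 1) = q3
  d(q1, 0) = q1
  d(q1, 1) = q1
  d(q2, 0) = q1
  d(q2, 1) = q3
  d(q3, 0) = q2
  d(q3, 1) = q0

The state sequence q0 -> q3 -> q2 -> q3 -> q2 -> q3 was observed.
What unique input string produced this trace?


Trace back each transition to find the symbol:
  q0 --[1]--> q3
  q3 --[0]--> q2
  q2 --[1]--> q3
  q3 --[0]--> q2
  q2 --[1]--> q3

"10101"


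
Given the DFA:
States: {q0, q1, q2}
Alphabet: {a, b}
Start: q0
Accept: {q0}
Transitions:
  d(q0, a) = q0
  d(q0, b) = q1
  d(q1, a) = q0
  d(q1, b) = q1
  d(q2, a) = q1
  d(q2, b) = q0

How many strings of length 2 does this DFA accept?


Enumerating all length-2 strings:
  "aa" -> q0 [accept]
  "ab" -> q1 [reject]
  "ba" -> q0 [accept]
  "bb" -> q1 [reject]

2 out of 4


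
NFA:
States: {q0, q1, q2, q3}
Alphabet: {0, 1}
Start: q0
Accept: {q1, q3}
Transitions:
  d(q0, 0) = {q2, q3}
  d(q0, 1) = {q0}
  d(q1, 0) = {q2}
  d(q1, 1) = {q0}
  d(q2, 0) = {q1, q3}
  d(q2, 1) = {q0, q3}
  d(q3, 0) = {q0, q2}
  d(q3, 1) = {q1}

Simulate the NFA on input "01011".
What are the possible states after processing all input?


Start: {q0}
  --0--> {q2, q3}
  --1--> {q0, q1, q3}
  --0--> {q0, q2, q3}
  --1--> {q0, q1, q3}
  --1--> {q0, q1}

{q0, q1}


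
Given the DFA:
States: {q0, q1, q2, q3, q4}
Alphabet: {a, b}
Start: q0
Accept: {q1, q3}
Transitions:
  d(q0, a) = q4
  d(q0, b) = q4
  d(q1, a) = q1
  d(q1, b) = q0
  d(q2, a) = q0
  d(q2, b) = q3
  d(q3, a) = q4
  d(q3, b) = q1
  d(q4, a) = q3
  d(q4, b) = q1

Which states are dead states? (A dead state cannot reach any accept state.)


Forward reachability from each state:
  q0 -> reaches accept state q1 (live)
  q1 -> reaches accept state q1 (live)
  q2 -> reaches accept state q1 (live)
  q3 -> reaches accept state q1 (live)
  q4 -> reaches accept state q1 (live)

None (all states can reach an accept state)


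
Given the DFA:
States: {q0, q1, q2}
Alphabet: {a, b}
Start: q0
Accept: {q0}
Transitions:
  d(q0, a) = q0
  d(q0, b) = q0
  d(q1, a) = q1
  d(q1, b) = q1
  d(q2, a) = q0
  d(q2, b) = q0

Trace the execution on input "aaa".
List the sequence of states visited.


Input: aaa
d(q0, a) = q0
d(q0, a) = q0
d(q0, a) = q0


q0 -> q0 -> q0 -> q0


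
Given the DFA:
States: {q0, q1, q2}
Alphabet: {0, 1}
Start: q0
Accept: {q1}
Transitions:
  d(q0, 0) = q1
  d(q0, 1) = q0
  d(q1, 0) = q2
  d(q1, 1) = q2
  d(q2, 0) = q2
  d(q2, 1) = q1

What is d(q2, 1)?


Looking up transition d(q2, 1)

q1


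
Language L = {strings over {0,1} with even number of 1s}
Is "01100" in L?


count('1') = 2; 2 mod 2 = 0

Yes, "01100" is in L


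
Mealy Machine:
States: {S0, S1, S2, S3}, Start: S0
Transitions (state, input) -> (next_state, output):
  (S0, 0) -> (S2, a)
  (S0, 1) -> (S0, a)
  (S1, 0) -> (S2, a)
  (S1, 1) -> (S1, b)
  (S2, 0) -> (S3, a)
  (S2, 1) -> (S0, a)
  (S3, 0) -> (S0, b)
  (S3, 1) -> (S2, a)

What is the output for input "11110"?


Step-by-step:
  (S0, 1) -> (S0, a)
  (S0, 1) -> (S0, a)
  (S0, 1) -> (S0, a)
  (S0, 1) -> (S0, a)
  (S0, 0) -> (S2, a)

"aaaaa"


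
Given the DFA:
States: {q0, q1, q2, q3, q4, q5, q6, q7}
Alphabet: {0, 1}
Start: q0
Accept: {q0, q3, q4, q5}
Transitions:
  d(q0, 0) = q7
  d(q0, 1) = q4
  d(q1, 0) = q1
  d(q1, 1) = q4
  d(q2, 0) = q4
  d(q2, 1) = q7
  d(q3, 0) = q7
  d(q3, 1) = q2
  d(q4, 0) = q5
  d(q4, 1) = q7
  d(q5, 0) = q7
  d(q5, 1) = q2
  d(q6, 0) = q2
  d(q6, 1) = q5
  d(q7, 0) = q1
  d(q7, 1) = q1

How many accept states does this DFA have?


Accept states listed: {q0, q3, q4, q5}
Counting: q0(1) q3(2) q4(3) q5(4)

4


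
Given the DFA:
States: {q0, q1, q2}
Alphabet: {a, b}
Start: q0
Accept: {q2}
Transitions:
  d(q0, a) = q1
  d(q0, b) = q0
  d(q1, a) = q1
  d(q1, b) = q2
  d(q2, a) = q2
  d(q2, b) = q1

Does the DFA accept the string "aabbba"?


Trace: q0 -> q1 -> q1 -> q2 -> q1 -> q2 -> q2
Final state: q2
Accept states: {q2}

Yes, accepted (final state q2 is an accept state)


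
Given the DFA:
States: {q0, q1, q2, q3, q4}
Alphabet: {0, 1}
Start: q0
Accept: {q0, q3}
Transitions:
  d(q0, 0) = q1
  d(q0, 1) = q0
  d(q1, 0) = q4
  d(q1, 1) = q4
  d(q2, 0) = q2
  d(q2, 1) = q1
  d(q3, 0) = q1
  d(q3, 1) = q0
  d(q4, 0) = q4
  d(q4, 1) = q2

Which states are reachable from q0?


BFS from q0:
  layer 0: {q0}
  layer 1: {q1}
  layer 2: {q4}
  layer 3: {q2}

{q0, q1, q2, q4}


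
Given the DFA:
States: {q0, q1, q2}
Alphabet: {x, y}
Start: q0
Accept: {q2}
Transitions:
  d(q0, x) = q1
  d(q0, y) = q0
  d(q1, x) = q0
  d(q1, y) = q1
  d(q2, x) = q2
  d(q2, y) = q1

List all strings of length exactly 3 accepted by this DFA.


All strings of length 3: 8 total
Accepted: 0

None


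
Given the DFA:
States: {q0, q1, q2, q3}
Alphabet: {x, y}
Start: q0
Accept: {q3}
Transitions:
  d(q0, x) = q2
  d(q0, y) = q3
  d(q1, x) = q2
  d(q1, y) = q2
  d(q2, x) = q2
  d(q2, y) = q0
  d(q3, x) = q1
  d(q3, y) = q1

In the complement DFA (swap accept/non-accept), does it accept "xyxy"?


Trace: q0 -> q2 -> q0 -> q2 -> q0
Final: q0
Original accept: {q3}
Complement: q0 is not in original accept

Yes, complement accepts (original rejects)


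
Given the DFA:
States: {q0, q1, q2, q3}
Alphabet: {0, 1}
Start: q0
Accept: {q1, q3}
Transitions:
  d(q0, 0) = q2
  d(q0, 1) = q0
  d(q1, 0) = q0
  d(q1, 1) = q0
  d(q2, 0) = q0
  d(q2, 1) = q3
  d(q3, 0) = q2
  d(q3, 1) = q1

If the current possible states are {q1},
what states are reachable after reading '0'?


Apply transition on '0' from each current state:
  d(q1, 0) = q0

{q0}


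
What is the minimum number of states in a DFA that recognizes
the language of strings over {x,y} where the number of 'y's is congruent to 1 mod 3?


States track (count of 'y') mod 3.
Need 3 states: one per remainder 0..2; accept = remainder 1.

3


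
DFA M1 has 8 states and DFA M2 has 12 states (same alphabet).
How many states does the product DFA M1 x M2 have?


Product construction pairs every M1 state with every M2 state.
8 * 12 = 96

96


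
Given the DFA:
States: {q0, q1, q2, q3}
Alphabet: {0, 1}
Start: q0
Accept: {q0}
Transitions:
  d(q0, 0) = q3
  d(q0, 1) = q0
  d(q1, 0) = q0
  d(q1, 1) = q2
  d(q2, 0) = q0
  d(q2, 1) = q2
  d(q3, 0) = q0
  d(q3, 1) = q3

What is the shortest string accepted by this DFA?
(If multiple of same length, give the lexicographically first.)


BFS by string length (lex-first path to each state shown):
  len 0: q0<-""
Found accept state at length 0.

"" (empty string)


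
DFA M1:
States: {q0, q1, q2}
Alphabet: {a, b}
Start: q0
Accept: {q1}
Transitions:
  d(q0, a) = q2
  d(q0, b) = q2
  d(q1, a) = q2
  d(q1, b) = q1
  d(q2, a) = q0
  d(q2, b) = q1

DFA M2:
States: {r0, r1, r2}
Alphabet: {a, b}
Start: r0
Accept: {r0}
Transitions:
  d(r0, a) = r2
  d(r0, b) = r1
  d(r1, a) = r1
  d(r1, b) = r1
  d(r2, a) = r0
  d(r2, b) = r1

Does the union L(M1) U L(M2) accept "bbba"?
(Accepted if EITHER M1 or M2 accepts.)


M1: final=q2 accepted=False
M2: final=r1 accepted=False

No, union rejects (neither accepts)


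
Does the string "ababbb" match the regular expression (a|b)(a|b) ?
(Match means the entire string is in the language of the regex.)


|string| = 6; first = 'a'; last = 'b'

No, "ababbb" does not match (a|b)(a|b)


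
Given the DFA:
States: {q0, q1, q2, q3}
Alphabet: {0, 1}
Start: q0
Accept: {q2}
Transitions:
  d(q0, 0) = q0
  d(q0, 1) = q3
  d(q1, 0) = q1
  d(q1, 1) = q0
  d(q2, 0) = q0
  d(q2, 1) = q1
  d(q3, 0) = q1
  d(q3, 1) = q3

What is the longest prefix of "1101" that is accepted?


Run the DFA, marking each prefix where the state is accepting:
  "" -> q0 [reject]
  "1" -> q3 [reject]
  "11" -> q3 [reject]
  "110" -> q1 [reject]
  "1101" -> q0 [reject]

No prefix is accepted


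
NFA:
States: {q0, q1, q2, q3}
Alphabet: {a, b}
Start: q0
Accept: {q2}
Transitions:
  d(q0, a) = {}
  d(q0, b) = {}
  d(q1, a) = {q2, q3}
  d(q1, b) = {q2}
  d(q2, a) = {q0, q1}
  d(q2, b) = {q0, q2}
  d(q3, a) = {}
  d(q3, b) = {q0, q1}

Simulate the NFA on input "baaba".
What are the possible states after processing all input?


Start: {q0}
  --b--> {}
  --a--> {}
  --a--> {}
  --b--> {}
  --a--> {}

{} (empty set, no valid transitions)


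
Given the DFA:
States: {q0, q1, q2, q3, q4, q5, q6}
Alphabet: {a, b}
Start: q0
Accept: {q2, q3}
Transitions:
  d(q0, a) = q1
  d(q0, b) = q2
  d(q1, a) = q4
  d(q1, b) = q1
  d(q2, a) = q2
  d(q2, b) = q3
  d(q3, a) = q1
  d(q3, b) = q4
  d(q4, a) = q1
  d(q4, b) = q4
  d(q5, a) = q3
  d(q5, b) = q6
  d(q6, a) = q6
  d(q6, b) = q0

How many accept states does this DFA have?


Accept states listed: {q2, q3}
Counting: q2(1) q3(2)

2


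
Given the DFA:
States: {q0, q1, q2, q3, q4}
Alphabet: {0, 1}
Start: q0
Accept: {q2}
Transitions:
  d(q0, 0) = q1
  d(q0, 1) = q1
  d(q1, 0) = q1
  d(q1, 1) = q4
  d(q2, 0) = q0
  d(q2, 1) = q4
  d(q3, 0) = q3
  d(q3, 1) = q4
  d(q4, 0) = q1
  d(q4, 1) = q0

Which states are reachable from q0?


BFS from q0:
  layer 0: {q0}
  layer 1: {q1}
  layer 2: {q4}

{q0, q1, q4}


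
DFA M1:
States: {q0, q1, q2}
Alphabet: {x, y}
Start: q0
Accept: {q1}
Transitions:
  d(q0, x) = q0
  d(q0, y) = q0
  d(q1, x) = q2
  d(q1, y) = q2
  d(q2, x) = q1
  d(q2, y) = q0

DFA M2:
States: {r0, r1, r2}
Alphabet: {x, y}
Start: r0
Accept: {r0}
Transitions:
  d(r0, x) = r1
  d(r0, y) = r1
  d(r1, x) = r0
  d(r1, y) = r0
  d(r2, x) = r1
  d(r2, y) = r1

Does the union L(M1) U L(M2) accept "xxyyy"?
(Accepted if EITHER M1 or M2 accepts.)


M1: final=q0 accepted=False
M2: final=r1 accepted=False

No, union rejects (neither accepts)


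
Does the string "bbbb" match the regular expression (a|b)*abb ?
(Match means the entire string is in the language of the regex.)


|string| = 4; first = 'b'; last = 'b'

No, "bbbb" does not match (a|b)*abb


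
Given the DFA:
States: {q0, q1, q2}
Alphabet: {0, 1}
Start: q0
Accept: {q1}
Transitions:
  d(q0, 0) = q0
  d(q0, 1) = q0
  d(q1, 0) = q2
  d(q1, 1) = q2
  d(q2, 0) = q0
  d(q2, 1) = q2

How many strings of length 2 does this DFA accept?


Enumerating all length-2 strings:
  "00" -> q0 [reject]
  "01" -> q0 [reject]
  "10" -> q0 [reject]
  "11" -> q0 [reject]

0 out of 4


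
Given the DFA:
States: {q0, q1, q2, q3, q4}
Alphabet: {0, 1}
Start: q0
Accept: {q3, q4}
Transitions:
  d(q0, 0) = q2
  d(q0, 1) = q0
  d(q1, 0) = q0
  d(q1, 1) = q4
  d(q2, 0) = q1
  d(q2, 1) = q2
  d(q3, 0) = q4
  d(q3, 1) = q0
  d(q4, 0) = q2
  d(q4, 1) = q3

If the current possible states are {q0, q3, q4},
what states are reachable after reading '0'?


Apply transition on '0' from each current state:
  d(q0, 0) = q2
  d(q3, 0) = q4
  d(q4, 0) = q2

{q2, q4}
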